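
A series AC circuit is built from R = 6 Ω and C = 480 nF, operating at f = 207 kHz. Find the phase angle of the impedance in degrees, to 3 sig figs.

ω = 2πf = 1.301e+06 rad/s
X_C = 1/(ωC) = 1.60 Ω
Z = 6.00 − j1.60 Ω
|Z| = √(6.00² + 1.60²) = 6.21 Ω
∠Z = arctan(-1.60/6.00) = -14.9°

-14.9°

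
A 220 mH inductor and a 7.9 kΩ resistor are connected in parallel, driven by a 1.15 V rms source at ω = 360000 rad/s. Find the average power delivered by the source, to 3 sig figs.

X_L = ωL = 79200 Ω
Parallel: admittances add. Y = 1/R + 1/(jωL)
Y = (0.000127 − j1.26e-05) S
|Y| = 0.000127 S → |Z| = 1/|Y| = 7860 Ω, ∠Z = −∠Y = 5.70°
I = V/|Z| = 146 μA
P = VI cos φ = 1.15 × 0.000146 × cos(5.70°) = 167 μW

167 μW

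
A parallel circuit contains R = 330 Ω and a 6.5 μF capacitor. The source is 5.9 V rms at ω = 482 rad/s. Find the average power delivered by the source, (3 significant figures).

105 mW

X_C = 1/(ωC) = 319 Ω
Parallel: admittances add. Y = 1/R + jωC
Y = (0.00303 + j0.00313) S
|Y| = 0.00436 S → |Z| = 1/|Y| = 229 Ω, ∠Z = −∠Y = -46.0°
I = V/|Z| = 25.7 mA
P = VI cos φ = 5.9 × 0.0257 × cos(-46.0°) = 105 mW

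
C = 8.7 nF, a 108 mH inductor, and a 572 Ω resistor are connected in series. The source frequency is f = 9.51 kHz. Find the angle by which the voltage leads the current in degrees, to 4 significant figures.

ω = 2πf = 59750 rad/s
X_L = ωL = 6453 Ω
X_C = 1/(ωC) = 1924 Ω
Net reactance X = X_L − X_C = 4530 Ω
Z = 572.0 + j4530 Ω
|Z| = √(572.0² + 4530²) = 4566 Ω
∠Z = arctan(4530/572.0) = 82.80°

82.80°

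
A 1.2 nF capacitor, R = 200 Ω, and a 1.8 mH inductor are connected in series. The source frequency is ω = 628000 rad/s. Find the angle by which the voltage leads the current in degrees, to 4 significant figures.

-44.50°

X_L = ωL = 1130 Ω
X_C = 1/(ωC) = 1327 Ω
Net reactance X = X_L − X_C = -196.6 Ω
Z = 200.0 − j196.6 Ω
|Z| = √(200.0² + 196.6²) = 280.4 Ω
∠Z = arctan(-196.6/200.0) = -44.50°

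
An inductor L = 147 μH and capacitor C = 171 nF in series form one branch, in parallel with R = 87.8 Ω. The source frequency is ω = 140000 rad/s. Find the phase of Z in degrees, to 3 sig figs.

X_L = ωL = 20.6 Ω
X_C = 1/(ωC) = 41.8 Ω
Branch 1: Z₁ = R = 87.8 Ω
Branch 2 (series LC): Z₂ = j(X_L − X_C) = −j21.2 Ω
Parallel: Z = Z₁Z₂/(Z₁+Z₂), |Z| = 20.6 Ω, ∠Z = -76.4°

-76.4°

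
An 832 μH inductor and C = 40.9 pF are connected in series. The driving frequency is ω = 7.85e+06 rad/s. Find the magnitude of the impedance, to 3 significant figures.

3420 Ω

X_L = ωL = 6530 Ω
X_C = 1/(ωC) = 3110 Ω
Net reactance X = X_L − X_C = 3420 Ω
Z = j3420 Ω
|Z| = √(0² + 3420²) = 3420 Ω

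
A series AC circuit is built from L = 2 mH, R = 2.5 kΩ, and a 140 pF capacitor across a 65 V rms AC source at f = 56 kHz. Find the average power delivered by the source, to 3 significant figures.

27.1 mW

ω = 2πf = 351900 rad/s
X_L = ωL = 704 Ω
X_C = 1/(ωC) = 20300 Ω
Net reactance X = X_L − X_C = -19600 Ω
Z = 2500 − j19600 Ω
|Z| = √(2500² + 19600²) = 19800 Ω
∠Z = arctan(-19600/2500) = -82.7°
I = V/|Z| = 3.29 mA
P = VI cos φ = 65 × 0.00329 × cos(-82.7°) = 27.1 mW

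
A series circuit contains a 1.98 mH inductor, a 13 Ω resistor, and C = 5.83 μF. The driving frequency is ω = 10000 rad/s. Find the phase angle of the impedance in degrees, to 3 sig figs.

X_L = ωL = 19.8 Ω
X_C = 1/(ωC) = 17.2 Ω
Net reactance X = X_L − X_C = 2.65 Ω
Z = 13.0 + j2.65 Ω
|Z| = √(13.0² + 2.65²) = 13.3 Ω
∠Z = arctan(2.65/13.0) = 11.5°

11.5°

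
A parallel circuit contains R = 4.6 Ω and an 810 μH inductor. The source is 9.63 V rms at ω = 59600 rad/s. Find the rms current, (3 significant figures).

X_L = ωL = 48.3 Ω
Parallel: admittances add. Y = 1/R + 1/(jωL)
Y = (0.217 − j0.0207) S
|Y| = 0.218 S → |Z| = 1/|Y| = 4.58 Ω, ∠Z = −∠Y = 5.44°
I = V/|Z| = 9.63/4.58 = 2.10 A

2.10 A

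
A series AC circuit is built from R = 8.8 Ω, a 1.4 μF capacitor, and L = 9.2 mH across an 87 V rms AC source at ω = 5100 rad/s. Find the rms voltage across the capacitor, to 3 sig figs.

X_L = ωL = 46.9 Ω
X_C = 1/(ωC) = 140 Ω
Net reactance X = X_L − X_C = -93.1 Ω
Z = 8.80 − j93.1 Ω
|Z| = √(8.80² + 93.1²) = 93.6 Ω
I = V/|Z| = 930 mA
V_C = I·|Z_C| = 0.930 × 140 = 130 V

130 V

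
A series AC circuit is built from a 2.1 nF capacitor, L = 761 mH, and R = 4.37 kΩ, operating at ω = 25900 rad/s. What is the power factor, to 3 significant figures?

X_L = ωL = 19700 Ω
X_C = 1/(ωC) = 18400 Ω
Net reactance X = X_L − X_C = 1320 Ω
Z = 4370 + j1320 Ω
|Z| = √(4370² + 1320²) = 4570 Ω
∠Z = arctan(1320/4370) = 16.9°
cos φ = cos(16.9°) = 0.957

0.957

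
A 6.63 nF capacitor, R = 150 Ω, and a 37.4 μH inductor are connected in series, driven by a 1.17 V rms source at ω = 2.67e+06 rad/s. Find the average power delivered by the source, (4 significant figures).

X_L = ωL = 99.86 Ω
X_C = 1/(ωC) = 56.49 Ω
Net reactance X = X_L − X_C = 43.37 Ω
Z = 150.0 + j43.37 Ω
|Z| = √(150.0² + 43.37²) = 156.1 Ω
∠Z = arctan(43.37/150.0) = 16.13°
I = V/|Z| = 7.493 mA
P = VI cos φ = 1.17 × 0.007493 × cos(16.13°) = 8.422 mW

8.422 mW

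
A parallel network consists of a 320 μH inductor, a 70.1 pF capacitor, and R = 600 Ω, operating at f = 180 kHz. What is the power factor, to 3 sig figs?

0.528

ω = 2πf = 1.131e+06 rad/s
X_L = ωL = 362 Ω
X_C = 1/(ωC) = 12600 Ω
Parallel: admittances add. Y = 1/R + 1/(jωL) + jωC
Y = (0.00167 − j0.00268) S
|Y| = 0.00316 S → |Z| = 1/|Y| = 317 Ω, ∠Z = −∠Y = 58.2°
cos φ = cos(58.2°) = 0.528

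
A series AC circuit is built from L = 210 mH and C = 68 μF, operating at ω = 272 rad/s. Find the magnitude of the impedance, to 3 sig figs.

3.05 Ω

X_L = ωL = 57.1 Ω
X_C = 1/(ωC) = 54.1 Ω
Net reactance X = X_L − X_C = 3.05 Ω
Z = j3.05 Ω
|Z| = √(0² + 3.05²) = 3.05 Ω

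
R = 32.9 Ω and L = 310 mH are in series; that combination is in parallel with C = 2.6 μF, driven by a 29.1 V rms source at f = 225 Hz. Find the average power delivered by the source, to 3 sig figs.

144 mW

ω = 2πf = 1414 rad/s
X_L = ωL = 438 Ω
X_C = 1/(ωC) = 272 Ω
Branch 1 (R+jX_L): Z₁ = 32.9 + j438 Ω, |Z₁| = 439 Ω
Branch 2 (−jX_C): Z₂ = −j272 Ω
Parallel: Z = Z₁Z₂/(Z₁+Z₂), |Z| = 706 Ω, ∠Z = -83.1°
I = V/|Z| = 41.2 mA
P = VI cos φ = 29.1 × 0.0412 × cos(-83.1°) = 144 mW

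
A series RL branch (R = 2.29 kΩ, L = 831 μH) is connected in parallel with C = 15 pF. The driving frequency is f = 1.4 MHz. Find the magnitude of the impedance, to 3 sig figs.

ω = 2πf = 8.796e+06 rad/s
X_L = ωL = 7310 Ω
X_C = 1/(ωC) = 7580 Ω
Branch 1 (R+jX_L): Z₁ = 2290 + j7310 Ω, |Z₁| = 7660 Ω
Branch 2 (−jX_C): Z₂ = −j7580 Ω
Parallel: Z = Z₁Z₂/(Z₁+Z₂), |Z| = 25200 Ω, ∠Z = -10.7°

25200 Ω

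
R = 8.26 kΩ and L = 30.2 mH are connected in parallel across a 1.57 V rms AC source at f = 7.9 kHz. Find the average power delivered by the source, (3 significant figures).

298 μW

ω = 2πf = 49640 rad/s
X_L = ωL = 1500 Ω
Parallel: admittances add. Y = 1/R + 1/(jωL)
Y = (0.000121 − j0.000667) S
|Y| = 0.000678 S → |Z| = 1/|Y| = 1470 Ω, ∠Z = −∠Y = 79.7°
I = V/|Z| = 1.06 mA
P = VI cos φ = 1.57 × 0.00106 × cos(79.7°) = 298 μW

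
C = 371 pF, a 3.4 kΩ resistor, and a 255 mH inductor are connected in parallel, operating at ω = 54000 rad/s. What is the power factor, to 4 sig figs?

X_L = ωL = 13770 Ω
X_C = 1/(ωC) = 49920 Ω
Parallel: admittances add. Y = 1/R + 1/(jωL) + jωC
Y = (0.0002941 − j5.259e-05) S
|Y| = 0.0002988 S → |Z| = 1/|Y| = 3347 Ω, ∠Z = −∠Y = 10.14°
cos φ = cos(10.14°) = 0.9844

0.9844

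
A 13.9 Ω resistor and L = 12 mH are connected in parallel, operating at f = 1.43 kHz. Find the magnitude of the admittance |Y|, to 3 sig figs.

72.5 mS

ω = 2πf = 8985 rad/s
X_L = ωL = 108 Ω
Parallel: admittances add. Y = 1/R + 1/(jωL)
Y = (0.0719 − j0.00927) S
|Y| = 0.0725 S → |Z| = 1/|Y| = 13.8 Ω, ∠Z = −∠Y = 7.35°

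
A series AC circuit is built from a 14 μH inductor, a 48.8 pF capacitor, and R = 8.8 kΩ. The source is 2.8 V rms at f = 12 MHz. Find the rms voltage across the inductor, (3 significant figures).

ω = 2πf = 7.54e+07 rad/s
X_L = ωL = 1060 Ω
X_C = 1/(ωC) = 272 Ω
Net reactance X = X_L − X_C = 784 Ω
Z = 8800 + j784 Ω
|Z| = √(8800² + 784²) = 8830 Ω
I = V/|Z| = 317 μA
V_L = I·|Z_L| = 0.000317 × 1060 = 0.335 V

0.335 V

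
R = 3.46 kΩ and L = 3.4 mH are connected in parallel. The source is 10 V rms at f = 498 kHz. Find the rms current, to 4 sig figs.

ω = 2πf = 3.129e+06 rad/s
X_L = ωL = 10640 Ω
Parallel: admittances add. Y = 1/R + 1/(jωL)
Y = (0.0002890 − j9.4e-05) S
|Y| = 0.0003039 S → |Z| = 1/|Y| = 3290 Ω, ∠Z = −∠Y = 18.02°
I = V/|Z| = 10/3290 = 3.039 mA

3.039 mA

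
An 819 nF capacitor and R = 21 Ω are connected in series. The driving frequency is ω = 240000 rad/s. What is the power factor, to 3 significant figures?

X_C = 1/(ωC) = 5.09 Ω
Z = 21.0 − j5.09 Ω
|Z| = √(21.0² + 5.09²) = 21.6 Ω
∠Z = arctan(-5.09/21.0) = -13.6°
cos φ = cos(-13.6°) = 0.972

0.972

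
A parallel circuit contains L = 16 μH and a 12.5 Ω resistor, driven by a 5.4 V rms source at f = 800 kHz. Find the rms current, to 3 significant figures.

437 mA

ω = 2πf = 5.027e+06 rad/s
X_L = ωL = 80.4 Ω
Parallel: admittances add. Y = 1/R + 1/(jωL)
Y = (0.0800 − j0.0124) S
|Y| = 0.0810 S → |Z| = 1/|Y| = 12.4 Ω, ∠Z = −∠Y = 8.83°
I = V/|Z| = 5.4/12.4 = 437 mA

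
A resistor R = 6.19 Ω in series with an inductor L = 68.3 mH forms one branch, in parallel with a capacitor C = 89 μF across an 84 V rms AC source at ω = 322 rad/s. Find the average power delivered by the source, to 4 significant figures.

83.67 W

X_L = ωL = 21.99 Ω
X_C = 1/(ωC) = 34.89 Ω
Branch 1 (R+jX_L): Z₁ = 6.190 + j21.99 Ω, |Z₁| = 22.85 Ω
Branch 2 (−jX_C): Z₂ = −j34.89 Ω
Parallel: Z = Z₁Z₂/(Z₁+Z₂), |Z| = 55.71 Ω, ∠Z = 48.65°
I = V/|Z| = 1.508 A
P = VI cos φ = 84 × 1.508 × cos(48.65°) = 83.67 W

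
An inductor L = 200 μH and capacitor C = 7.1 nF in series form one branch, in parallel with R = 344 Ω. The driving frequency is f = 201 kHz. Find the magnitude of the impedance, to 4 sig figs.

130.5 Ω

ω = 2πf = 1.263e+06 rad/s
X_L = ωL = 252.6 Ω
X_C = 1/(ωC) = 111.5 Ω
Branch 1: Z₁ = R = 344.0 Ω
Branch 2 (series LC): Z₂ = j(X_L − X_C) = j141.1 Ω
Parallel: Z = Z₁Z₂/(Z₁+Z₂), |Z| = 130.5 Ω, ∠Z = 67.70°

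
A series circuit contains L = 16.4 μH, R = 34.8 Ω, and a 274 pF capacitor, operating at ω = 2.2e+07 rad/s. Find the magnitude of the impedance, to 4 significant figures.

X_L = ωL = 360.8 Ω
X_C = 1/(ωC) = 165.9 Ω
Net reactance X = X_L − X_C = 194.9 Ω
Z = 34.80 + j194.9 Ω
|Z| = √(34.80² + 194.9²) = 198.0 Ω

198.0 Ω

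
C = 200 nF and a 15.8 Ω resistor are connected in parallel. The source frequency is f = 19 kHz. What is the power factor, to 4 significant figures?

0.9356

ω = 2πf = 119400 rad/s
X_C = 1/(ωC) = 41.88 Ω
Parallel: admittances add. Y = 1/R + jωC
Y = (0.06329 + j0.02388) S
|Y| = 0.06764 S → |Z| = 1/|Y| = 14.78 Ω, ∠Z = −∠Y = -20.67°
cos φ = cos(-20.67°) = 0.9356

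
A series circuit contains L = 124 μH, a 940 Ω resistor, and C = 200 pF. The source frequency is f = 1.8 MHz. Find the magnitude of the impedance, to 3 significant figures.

ω = 2πf = 1.131e+07 rad/s
X_L = ωL = 1400 Ω
X_C = 1/(ωC) = 442 Ω
Net reactance X = X_L − X_C = 960 Ω
Z = 940 + j960 Ω
|Z| = √(940² + 960²) = 1340 Ω

1340 Ω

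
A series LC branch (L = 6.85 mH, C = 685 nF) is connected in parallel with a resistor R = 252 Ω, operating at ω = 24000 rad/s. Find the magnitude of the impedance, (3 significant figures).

95.8 Ω

X_L = ωL = 164 Ω
X_C = 1/(ωC) = 60.8 Ω
Branch 1: Z₁ = R = 252 Ω
Branch 2 (series LC): Z₂ = j(X_L − X_C) = j104 Ω
Parallel: Z = Z₁Z₂/(Z₁+Z₂), |Z| = 95.8 Ω, ∠Z = 67.7°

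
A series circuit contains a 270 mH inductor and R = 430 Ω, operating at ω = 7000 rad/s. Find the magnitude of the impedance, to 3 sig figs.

X_L = ωL = 1890 Ω
Z = 430 + j1890 Ω
|Z| = √(430² + 1890²) = 1940 Ω

1940 Ω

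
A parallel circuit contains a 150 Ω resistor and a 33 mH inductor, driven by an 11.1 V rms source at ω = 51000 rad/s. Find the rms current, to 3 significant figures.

X_L = ωL = 1680 Ω
Parallel: admittances add. Y = 1/R + 1/(jωL)
Y = (0.00667 − j0.000594) S
|Y| = 0.00669 S → |Z| = 1/|Y| = 149 Ω, ∠Z = −∠Y = 5.09°
I = V/|Z| = 11.1/149 = 74.3 mA

74.3 mA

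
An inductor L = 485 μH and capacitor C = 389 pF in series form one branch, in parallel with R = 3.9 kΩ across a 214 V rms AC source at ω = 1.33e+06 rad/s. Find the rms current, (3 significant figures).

X_L = ωL = 645 Ω
X_C = 1/(ωC) = 1930 Ω
Branch 1: Z₁ = R = 3900 Ω
Branch 2 (series LC): Z₂ = j(X_L − X_C) = −j1290 Ω
Parallel: Z = Z₁Z₂/(Z₁+Z₂), |Z| = 1220 Ω, ∠Z = -71.7°
I = V/|Z| = 214/1220 = 175 mA

175 mA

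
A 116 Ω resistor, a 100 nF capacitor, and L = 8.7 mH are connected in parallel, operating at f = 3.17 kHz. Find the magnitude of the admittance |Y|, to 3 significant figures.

ω = 2πf = 19920 rad/s
X_L = ωL = 173 Ω
X_C = 1/(ωC) = 502 Ω
Parallel: admittances add. Y = 1/R + 1/(jωL) + jωC
Y = (0.00862 − j0.00378) S
|Y| = 0.00941 S → |Z| = 1/|Y| = 106 Ω, ∠Z = −∠Y = 23.7°

9.41 mS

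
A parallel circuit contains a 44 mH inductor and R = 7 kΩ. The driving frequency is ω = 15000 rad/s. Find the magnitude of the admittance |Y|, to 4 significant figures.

1.522 mS

X_L = ωL = 660.0 Ω
Parallel: admittances add. Y = 1/R + 1/(jωL)
Y = (0.0001429 − j0.001515) S
|Y| = 0.001522 S → |Z| = 1/|Y| = 657.1 Ω, ∠Z = −∠Y = 84.61°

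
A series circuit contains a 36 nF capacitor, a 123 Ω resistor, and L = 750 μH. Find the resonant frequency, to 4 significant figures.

ω₀ = 1/√(LC) = 1/√(0.00075 × 3.6e-08) = 192500 rad/s
f₀ = ω₀/(2π) = 30.63 kHz

30.63 kHz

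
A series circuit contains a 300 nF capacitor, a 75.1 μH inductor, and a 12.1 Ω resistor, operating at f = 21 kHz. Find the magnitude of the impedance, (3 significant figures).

19.5 Ω

ω = 2πf = 131900 rad/s
X_L = ωL = 9.91 Ω
X_C = 1/(ωC) = 25.3 Ω
Net reactance X = X_L − X_C = -15.4 Ω
Z = 12.1 − j15.4 Ω
|Z| = √(12.1² + 15.4²) = 19.5 Ω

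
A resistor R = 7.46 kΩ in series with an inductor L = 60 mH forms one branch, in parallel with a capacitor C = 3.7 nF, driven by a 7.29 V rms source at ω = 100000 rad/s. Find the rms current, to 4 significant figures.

X_L = ωL = 6000 Ω
X_C = 1/(ωC) = 2703 Ω
Branch 1 (R+jX_L): Z₁ = 7460 + j6000 Ω, |Z₁| = 9573 Ω
Branch 2 (−jX_C): Z₂ = −j2703 Ω
Parallel: Z = Z₁Z₂/(Z₁+Z₂), |Z| = 3172 Ω, ∠Z = -75.04°
I = V/|Z| = 7.29/3172 = 2.298 mA

2.298 mA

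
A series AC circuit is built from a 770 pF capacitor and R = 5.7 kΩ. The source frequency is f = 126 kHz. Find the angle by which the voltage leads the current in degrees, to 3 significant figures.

-16.1°

ω = 2πf = 791700 rad/s
X_C = 1/(ωC) = 1640 Ω
Z = 5700 − j1640 Ω
|Z| = √(5700² + 1640²) = 5930 Ω
∠Z = arctan(-1640/5700) = -16.1°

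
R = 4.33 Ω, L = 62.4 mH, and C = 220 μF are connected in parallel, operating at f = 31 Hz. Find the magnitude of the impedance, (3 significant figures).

4.27 Ω

ω = 2πf = 194.8 rad/s
X_L = ωL = 12.2 Ω
X_C = 1/(ωC) = 23.3 Ω
Parallel: admittances add. Y = 1/R + 1/(jωL) + jωC
Y = (0.231 − j0.0394) S
|Y| = 0.234 S → |Z| = 1/|Y| = 4.27 Ω, ∠Z = −∠Y = 9.69°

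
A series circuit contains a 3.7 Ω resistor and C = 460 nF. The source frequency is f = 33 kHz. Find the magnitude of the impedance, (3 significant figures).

ω = 2πf = 207300 rad/s
X_C = 1/(ωC) = 10.5 Ω
Z = 3.70 − j10.5 Ω
|Z| = √(3.70² + 10.5²) = 11.1 Ω

11.1 Ω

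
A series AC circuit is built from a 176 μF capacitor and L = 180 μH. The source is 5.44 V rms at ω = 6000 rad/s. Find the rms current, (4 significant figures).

X_L = ωL = 1.080 Ω
X_C = 1/(ωC) = 0.9470 Ω
Net reactance X = X_L − X_C = 0.1330 Ω
Z = j0.1330 Ω
|Z| = √(0² + 0.1330²) = 0.1330 Ω
I = V/|Z| = 5.44/0.1330 = 40.89 A

40.89 A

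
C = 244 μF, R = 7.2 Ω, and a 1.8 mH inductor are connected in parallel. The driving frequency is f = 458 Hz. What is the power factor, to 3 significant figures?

0.263

ω = 2πf = 2878 rad/s
X_L = ωL = 5.18 Ω
X_C = 1/(ωC) = 1.42 Ω
Parallel: admittances add. Y = 1/R + 1/(jωL) + jωC
Y = (0.139 + j0.509) S
|Y| = 0.528 S → |Z| = 1/|Y| = 1.89 Ω, ∠Z = −∠Y = -74.7°
cos φ = cos(-74.7°) = 0.263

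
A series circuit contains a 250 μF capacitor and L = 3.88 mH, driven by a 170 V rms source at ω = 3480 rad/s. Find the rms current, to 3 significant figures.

13.8 A

X_L = ωL = 13.5 Ω
X_C = 1/(ωC) = 1.15 Ω
Net reactance X = X_L − X_C = 12.4 Ω
Z = j12.4 Ω
|Z| = √(0² + 12.4²) = 12.4 Ω
I = V/|Z| = 170/12.4 = 13.8 A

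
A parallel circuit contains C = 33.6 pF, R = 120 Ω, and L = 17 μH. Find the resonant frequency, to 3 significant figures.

ω₀ = 1/√(LC) = 1/√(1.7e-05 × 3.36e-11) = 4.184e+07 rad/s
f₀ = ω₀/(2π) = 6.66 MHz

6.66 MHz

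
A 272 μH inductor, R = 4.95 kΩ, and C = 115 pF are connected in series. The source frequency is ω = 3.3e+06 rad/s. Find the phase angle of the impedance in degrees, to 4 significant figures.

X_L = ωL = 897.6 Ω
X_C = 1/(ωC) = 2635 Ω
Net reactance X = X_L − X_C = -1737 Ω
Z = 4950 − j1737 Ω
|Z| = √(4950² + 1737²) = 5246 Ω
∠Z = arctan(-1737/4950) = -19.34°

-19.34°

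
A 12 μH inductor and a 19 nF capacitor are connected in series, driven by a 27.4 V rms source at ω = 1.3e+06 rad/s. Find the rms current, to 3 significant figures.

1.10 A

X_L = ωL = 15.6 Ω
X_C = 1/(ωC) = 40.5 Ω
Net reactance X = X_L − X_C = -24.9 Ω
Z = − j24.9 Ω
|Z| = √(0² + 24.9²) = 24.9 Ω
I = V/|Z| = 27.4/24.9 = 1.10 A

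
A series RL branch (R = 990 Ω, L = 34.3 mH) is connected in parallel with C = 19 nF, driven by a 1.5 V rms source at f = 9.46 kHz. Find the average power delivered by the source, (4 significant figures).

ω = 2πf = 59440 rad/s
X_L = ωL = 2039 Ω
X_C = 1/(ωC) = 885.5 Ω
Branch 1 (R+jX_L): Z₁ = 990.0 + j2039 Ω, |Z₁| = 2266 Ω
Branch 2 (−jX_C): Z₂ = −j885.5 Ω
Parallel: Z = Z₁Z₂/(Z₁+Z₂), |Z| = 1320 Ω, ∠Z = -75.26°
I = V/|Z| = 1.136 mA
P = VI cos φ = 1.5 × 0.001136 × cos(-75.26°) = 433.7 μW

433.7 μW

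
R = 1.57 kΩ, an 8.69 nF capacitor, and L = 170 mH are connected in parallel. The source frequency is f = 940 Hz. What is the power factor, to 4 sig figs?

0.5591

ω = 2πf = 5906 rad/s
X_L = ωL = 1004 Ω
X_C = 1/(ωC) = 19480 Ω
Parallel: admittances add. Y = 1/R + 1/(jωL) + jωC
Y = (0.0006369 − j0.0009446) S
|Y| = 0.001139 S → |Z| = 1/|Y| = 877.7 Ω, ∠Z = −∠Y = 56.01°
cos φ = cos(56.01°) = 0.5591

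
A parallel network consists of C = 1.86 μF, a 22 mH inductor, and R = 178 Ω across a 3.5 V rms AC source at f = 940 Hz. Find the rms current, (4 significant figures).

22.79 mA

ω = 2πf = 5906 rad/s
X_L = ωL = 129.9 Ω
X_C = 1/(ωC) = 91.03 Ω
Parallel: admittances add. Y = 1/R + 1/(jωL) + jωC
Y = (0.005618 + j0.003289) S
|Y| = 0.006510 S → |Z| = 1/|Y| = 153.6 Ω, ∠Z = −∠Y = -30.35°
I = V/|Z| = 3.5/153.6 = 22.79 mA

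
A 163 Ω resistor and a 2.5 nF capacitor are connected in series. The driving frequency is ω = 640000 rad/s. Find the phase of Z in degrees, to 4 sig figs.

X_C = 1/(ωC) = 625.0 Ω
Z = 163.0 − j625.0 Ω
|Z| = √(163.0² + 625.0²) = 645.9 Ω
∠Z = arctan(-625.0/163.0) = -75.38°

-75.38°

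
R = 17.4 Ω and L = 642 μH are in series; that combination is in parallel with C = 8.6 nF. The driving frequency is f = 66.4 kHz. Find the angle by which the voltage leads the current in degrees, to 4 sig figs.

28.27°

ω = 2πf = 417200 rad/s
X_L = ωL = 267.8 Ω
X_C = 1/(ωC) = 278.7 Ω
Branch 1 (R+jX_L): Z₁ = 17.40 + j267.8 Ω, |Z₁| = 268.4 Ω
Branch 2 (−jX_C): Z₂ = −j278.7 Ω
Parallel: Z = Z₁Z₂/(Z₁+Z₂), |Z| = 3647 Ω, ∠Z = 28.27°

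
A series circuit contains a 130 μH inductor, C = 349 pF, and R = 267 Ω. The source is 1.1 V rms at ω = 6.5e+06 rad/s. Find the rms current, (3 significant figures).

2.27 mA

X_L = ωL = 845 Ω
X_C = 1/(ωC) = 441 Ω
Net reactance X = X_L − X_C = 404 Ω
Z = 267 + j404 Ω
|Z| = √(267² + 404²) = 484 Ω
I = V/|Z| = 1.1/484 = 2.27 mA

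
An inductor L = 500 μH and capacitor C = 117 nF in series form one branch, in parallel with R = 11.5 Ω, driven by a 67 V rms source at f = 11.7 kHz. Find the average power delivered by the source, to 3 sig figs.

ω = 2πf = 73510 rad/s
X_L = ωL = 36.8 Ω
X_C = 1/(ωC) = 116 Ω
Branch 1: Z₁ = R = 11.5 Ω
Branch 2 (series LC): Z₂ = j(X_L − X_C) = −j79.5 Ω
Parallel: Z = Z₁Z₂/(Z₁+Z₂), |Z| = 11.4 Ω, ∠Z = -8.23°
I = V/|Z| = 5.89 A
P = VI cos φ = 67 × 5.89 × cos(-8.23°) = 390 W

390 W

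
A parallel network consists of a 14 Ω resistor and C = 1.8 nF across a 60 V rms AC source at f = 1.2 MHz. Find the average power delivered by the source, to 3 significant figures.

257 W

ω = 2πf = 7.54e+06 rad/s
X_C = 1/(ωC) = 73.7 Ω
Parallel: admittances add. Y = 1/R + jωC
Y = (0.0714 + j0.0136) S
|Y| = 0.0727 S → |Z| = 1/|Y| = 13.8 Ω, ∠Z = −∠Y = -10.8°
I = V/|Z| = 4.36 A
P = VI cos φ = 60 × 4.36 × cos(-10.8°) = 257 W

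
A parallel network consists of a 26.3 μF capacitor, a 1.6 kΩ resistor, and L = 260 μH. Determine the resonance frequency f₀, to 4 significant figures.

ω₀ = 1/√(LC) = 1/√(0.00026 × 2.63e-05) = 12090 rad/s
f₀ = ω₀/(2π) = 1.925 kHz

1.925 kHz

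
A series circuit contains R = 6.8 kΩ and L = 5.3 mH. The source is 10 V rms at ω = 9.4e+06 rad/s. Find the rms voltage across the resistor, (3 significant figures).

1.35 V

X_L = ωL = 49800 Ω
Z = 6800 + j49800 Ω
|Z| = √(6800² + 49800²) = 50300 Ω
I = V/|Z| = 199 μA
V_R = I·|Z_R| = 0.000199 × 6800 = 1.35 V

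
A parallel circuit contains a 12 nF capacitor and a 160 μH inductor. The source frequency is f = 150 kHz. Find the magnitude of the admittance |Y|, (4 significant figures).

4.678 mS

ω = 2πf = 942500 rad/s
X_L = ωL = 150.8 Ω
X_C = 1/(ωC) = 88.42 Ω
Parallel: admittances add. Y = 1/(jωL) + jωC
Y = (0 + j0.004678) S
|Y| = 0.004678 S → |Z| = 1/|Y| = 213.8 Ω, ∠Z = −∠Y = -90.00°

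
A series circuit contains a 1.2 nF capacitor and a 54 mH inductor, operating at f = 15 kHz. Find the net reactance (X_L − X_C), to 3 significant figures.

ω = 2πf = 94250 rad/s
X_L = ωL = 5090 Ω
X_C = 1/(ωC) = 8840 Ω
X = 5090 − 8840 = -3750 Ω

-3750 Ω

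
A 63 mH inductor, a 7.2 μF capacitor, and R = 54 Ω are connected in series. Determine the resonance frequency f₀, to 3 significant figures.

ω₀ = 1/√(LC) = 1/√(0.063 × 7.2e-06) = 1485 rad/s
f₀ = ω₀/(2π) = 236 Hz

236 Hz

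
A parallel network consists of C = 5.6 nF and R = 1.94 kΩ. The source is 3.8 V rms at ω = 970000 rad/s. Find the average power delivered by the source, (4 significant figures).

7.443 mW

X_C = 1/(ωC) = 184.1 Ω
Parallel: admittances add. Y = 1/R + jωC
Y = (0.0005155 + j0.005432) S
|Y| = 0.005456 S → |Z| = 1/|Y| = 183.3 Ω, ∠Z = −∠Y = -84.58°
I = V/|Z| = 20.73 mA
P = VI cos φ = 3.8 × 0.02073 × cos(-84.58°) = 7.443 mW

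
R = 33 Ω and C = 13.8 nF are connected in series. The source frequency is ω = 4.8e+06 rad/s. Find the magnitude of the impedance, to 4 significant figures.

36.29 Ω

X_C = 1/(ωC) = 15.10 Ω
Z = 33.00 − j15.10 Ω
|Z| = √(33.00² + 15.10²) = 36.29 Ω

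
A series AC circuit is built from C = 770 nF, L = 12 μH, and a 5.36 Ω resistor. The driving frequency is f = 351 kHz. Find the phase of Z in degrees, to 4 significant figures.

ω = 2πf = 2.205e+06 rad/s
X_L = ωL = 26.46 Ω
X_C = 1/(ωC) = 0.5889 Ω
Net reactance X = X_L − X_C = 25.88 Ω
Z = 5.360 + j25.88 Ω
|Z| = √(5.360² + 25.88²) = 26.43 Ω
∠Z = arctan(25.88/5.360) = 78.30°

78.30°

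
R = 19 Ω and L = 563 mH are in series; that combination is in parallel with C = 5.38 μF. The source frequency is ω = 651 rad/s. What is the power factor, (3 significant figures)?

0.178

X_L = ωL = 367 Ω
X_C = 1/(ωC) = 286 Ω
Branch 1 (R+jX_L): Z₁ = 19.0 + j367 Ω, |Z₁| = 367 Ω
Branch 2 (−jX_C): Z₂ = −j286 Ω
Parallel: Z = Z₁Z₂/(Z₁+Z₂), |Z| = 1260 Ω, ∠Z = -79.8°
cos φ = cos(-79.8°) = 0.178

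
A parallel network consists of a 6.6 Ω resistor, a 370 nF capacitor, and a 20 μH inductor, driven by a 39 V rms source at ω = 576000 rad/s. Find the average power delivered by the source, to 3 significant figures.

X_L = ωL = 11.5 Ω
X_C = 1/(ωC) = 4.69 Ω
Parallel: admittances add. Y = 1/R + 1/(jωL) + jωC
Y = (0.152 + j0.126) S
|Y| = 0.197 S → |Z| = 1/|Y| = 5.07 Ω, ∠Z = −∠Y = -39.8°
I = V/|Z| = 7.69 A
P = VI cos φ = 39 × 7.69 × cos(-39.8°) = 230 W

230 W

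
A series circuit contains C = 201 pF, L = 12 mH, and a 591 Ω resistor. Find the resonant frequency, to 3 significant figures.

102 kHz

ω₀ = 1/√(LC) = 1/√(0.012 × 2.01e-10) = 643900 rad/s
f₀ = ω₀/(2π) = 102 kHz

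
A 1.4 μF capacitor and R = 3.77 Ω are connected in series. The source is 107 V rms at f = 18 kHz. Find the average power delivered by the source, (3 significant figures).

798 W

ω = 2πf = 113100 rad/s
X_C = 1/(ωC) = 6.32 Ω
Z = 3.77 − j6.32 Ω
|Z| = √(3.77² + 6.32²) = 7.36 Ω
∠Z = arctan(-6.32/3.77) = -59.2°
I = V/|Z| = 14.5 A
P = VI cos φ = 107 × 14.5 × cos(-59.2°) = 798 W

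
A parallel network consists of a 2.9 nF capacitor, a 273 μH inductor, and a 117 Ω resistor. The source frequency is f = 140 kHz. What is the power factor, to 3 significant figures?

0.983

ω = 2πf = 879600 rad/s
X_L = ωL = 240 Ω
X_C = 1/(ωC) = 392 Ω
Parallel: admittances add. Y = 1/R + 1/(jωL) + jωC
Y = (0.00855 − j0.00161) S
|Y| = 0.00870 S → |Z| = 1/|Y| = 115 Ω, ∠Z = −∠Y = 10.7°
cos φ = cos(10.7°) = 0.983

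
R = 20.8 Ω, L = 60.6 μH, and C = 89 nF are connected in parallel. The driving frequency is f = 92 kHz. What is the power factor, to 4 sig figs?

0.9028

ω = 2πf = 578100 rad/s
X_L = ωL = 35.03 Ω
X_C = 1/(ωC) = 19.44 Ω
Parallel: admittances add. Y = 1/R + 1/(jωL) + jωC
Y = (0.04808 + j0.02290) S
|Y| = 0.05325 S → |Z| = 1/|Y| = 18.78 Ω, ∠Z = −∠Y = -25.47°
cos φ = cos(-25.47°) = 0.9028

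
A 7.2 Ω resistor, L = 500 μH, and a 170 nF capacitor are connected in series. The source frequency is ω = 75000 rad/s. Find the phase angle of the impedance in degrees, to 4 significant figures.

X_L = ωL = 37.50 Ω
X_C = 1/(ωC) = 78.43 Ω
Net reactance X = X_L − X_C = -40.93 Ω
Z = 7.200 − j40.93 Ω
|Z| = √(7.200² + 40.93²) = 41.56 Ω
∠Z = arctan(-40.93/7.200) = -80.02°

-80.02°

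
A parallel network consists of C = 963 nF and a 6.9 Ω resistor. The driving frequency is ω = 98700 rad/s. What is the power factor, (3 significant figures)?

X_C = 1/(ωC) = 10.5 Ω
Parallel: admittances add. Y = 1/R + jωC
Y = (0.145 + j0.0950) S
|Y| = 0.173 S → |Z| = 1/|Y| = 5.77 Ω, ∠Z = −∠Y = -33.3°
cos φ = cos(-33.3°) = 0.836

0.836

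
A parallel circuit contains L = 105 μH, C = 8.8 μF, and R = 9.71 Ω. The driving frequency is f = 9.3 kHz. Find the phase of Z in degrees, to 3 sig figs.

-73.7°

ω = 2πf = 58430 rad/s
X_L = ωL = 6.14 Ω
X_C = 1/(ωC) = 1.94 Ω
Parallel: admittances add. Y = 1/R + 1/(jωL) + jωC
Y = (0.103 + j0.351) S
|Y| = 0.366 S → |Z| = 1/|Y| = 2.73 Ω, ∠Z = −∠Y = -73.7°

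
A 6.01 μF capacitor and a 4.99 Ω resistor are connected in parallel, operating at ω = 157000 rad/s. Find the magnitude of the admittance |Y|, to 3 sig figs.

X_C = 1/(ωC) = 1.06 Ω
Parallel: admittances add. Y = 1/R + jωC
Y = (0.200 + j0.944) S
|Y| = 0.965 S → |Z| = 1/|Y| = 1.04 Ω, ∠Z = −∠Y = -78.0°

965 mS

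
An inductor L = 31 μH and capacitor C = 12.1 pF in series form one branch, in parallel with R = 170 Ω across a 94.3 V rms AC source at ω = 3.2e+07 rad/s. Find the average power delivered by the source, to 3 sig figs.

X_L = ωL = 992 Ω
X_C = 1/(ωC) = 2580 Ω
Branch 1: Z₁ = R = 170 Ω
Branch 2 (series LC): Z₂ = j(X_L − X_C) = −j1590 Ω
Parallel: Z = Z₁Z₂/(Z₁+Z₂), |Z| = 169 Ω, ∠Z = -6.10°
I = V/|Z| = 558 mA
P = VI cos φ = 94.3 × 0.558 × cos(-6.10°) = 52.3 W

52.3 W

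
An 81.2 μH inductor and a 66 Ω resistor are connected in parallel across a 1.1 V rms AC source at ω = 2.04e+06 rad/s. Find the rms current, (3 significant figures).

17.9 mA

X_L = ωL = 166 Ω
Parallel: admittances add. Y = 1/R + 1/(jωL)
Y = (0.0152 − j0.00604) S
|Y| = 0.0163 S → |Z| = 1/|Y| = 61.3 Ω, ∠Z = −∠Y = 21.7°
I = V/|Z| = 1.1/61.3 = 17.9 mA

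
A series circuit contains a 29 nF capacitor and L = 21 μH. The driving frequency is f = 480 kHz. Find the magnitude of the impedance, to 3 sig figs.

51.9 Ω

ω = 2πf = 3.016e+06 rad/s
X_L = ωL = 63.3 Ω
X_C = 1/(ωC) = 11.4 Ω
Net reactance X = X_L − X_C = 51.9 Ω
Z = j51.9 Ω
|Z| = √(0² + 51.9²) = 51.9 Ω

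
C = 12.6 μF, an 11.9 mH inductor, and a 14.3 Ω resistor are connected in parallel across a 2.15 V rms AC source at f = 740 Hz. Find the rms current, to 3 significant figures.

174 mA

ω = 2πf = 4650 rad/s
X_L = ωL = 55.3 Ω
X_C = 1/(ωC) = 17.1 Ω
Parallel: admittances add. Y = 1/R + 1/(jωL) + jωC
Y = (0.0699 + j0.0405) S
|Y| = 0.0808 S → |Z| = 1/|Y| = 12.4 Ω, ∠Z = −∠Y = -30.1°
I = V/|Z| = 2.15/12.4 = 174 mA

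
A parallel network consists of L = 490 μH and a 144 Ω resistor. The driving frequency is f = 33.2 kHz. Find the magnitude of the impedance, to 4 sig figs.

ω = 2πf = 208600 rad/s
X_L = ωL = 102.2 Ω
Parallel: admittances add. Y = 1/R + 1/(jωL)
Y = (0.006944 − j0.009783) S
|Y| = 0.01200 S → |Z| = 1/|Y| = 83.35 Ω, ∠Z = −∠Y = 54.63°

83.35 Ω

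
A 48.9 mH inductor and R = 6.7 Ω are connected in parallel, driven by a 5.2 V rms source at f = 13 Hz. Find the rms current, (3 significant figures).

ω = 2πf = 81.68 rad/s
X_L = ωL = 3.99 Ω
Parallel: admittances add. Y = 1/R + 1/(jωL)
Y = (0.149 − j0.250) S
|Y| = 0.291 S → |Z| = 1/|Y| = 3.43 Ω, ∠Z = −∠Y = 59.2°
I = V/|Z| = 5.2/3.43 = 1.52 A

1.52 A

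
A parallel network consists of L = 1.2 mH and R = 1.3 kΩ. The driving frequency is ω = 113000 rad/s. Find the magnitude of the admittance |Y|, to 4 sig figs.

7.415 mS

X_L = ωL = 135.6 Ω
Parallel: admittances add. Y = 1/R + 1/(jωL)
Y = (0.0007692 − j0.007375) S
|Y| = 0.007415 S → |Z| = 1/|Y| = 134.9 Ω, ∠Z = −∠Y = 84.05°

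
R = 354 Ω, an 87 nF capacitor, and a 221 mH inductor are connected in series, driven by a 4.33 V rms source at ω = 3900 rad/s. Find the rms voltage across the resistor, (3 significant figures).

0.725 V

X_L = ωL = 862 Ω
X_C = 1/(ωC) = 2950 Ω
Net reactance X = X_L − X_C = -2090 Ω
Z = 354 − j2090 Ω
|Z| = √(354² + 2090²) = 2120 Ω
I = V/|Z| = 2.05 mA
V_R = I·|Z_R| = 0.00205 × 354 = 0.725 V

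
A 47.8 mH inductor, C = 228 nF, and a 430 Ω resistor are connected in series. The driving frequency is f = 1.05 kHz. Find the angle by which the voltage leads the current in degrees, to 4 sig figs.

ω = 2πf = 6597 rad/s
X_L = ωL = 315.4 Ω
X_C = 1/(ωC) = 664.8 Ω
Net reactance X = X_L − X_C = -349.5 Ω
Z = 430.0 − j349.5 Ω
|Z| = √(430.0² + 349.5²) = 554.1 Ω
∠Z = arctan(-349.5/430.0) = -39.10°

-39.10°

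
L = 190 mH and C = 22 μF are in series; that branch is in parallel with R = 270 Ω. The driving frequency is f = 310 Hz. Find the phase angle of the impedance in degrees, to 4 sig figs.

ω = 2πf = 1948 rad/s
X_L = ωL = 370.1 Ω
X_C = 1/(ωC) = 23.34 Ω
Branch 1: Z₁ = R = 270.0 Ω
Branch 2 (series LC): Z₂ = j(X_L − X_C) = j346.7 Ω
Parallel: Z = Z₁Z₂/(Z₁+Z₂), |Z| = 213.0 Ω, ∠Z = 37.91°

37.91°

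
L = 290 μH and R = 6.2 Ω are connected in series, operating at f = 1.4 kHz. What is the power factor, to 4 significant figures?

0.9248

ω = 2πf = 8796 rad/s
X_L = ωL = 2.551 Ω
Z = 6.200 + j2.551 Ω
|Z| = √(6.200² + 2.551²) = 6.704 Ω
∠Z = arctan(2.551/6.200) = 22.36°
cos φ = cos(22.36°) = 0.9248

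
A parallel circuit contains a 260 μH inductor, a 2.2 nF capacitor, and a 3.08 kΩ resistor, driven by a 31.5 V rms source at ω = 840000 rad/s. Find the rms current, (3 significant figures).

X_L = ωL = 218 Ω
X_C = 1/(ωC) = 541 Ω
Parallel: admittances add. Y = 1/R + 1/(jωL) + jωC
Y = (0.000325 − j0.00273) S
|Y| = 0.00275 S → |Z| = 1/|Y| = 364 Ω, ∠Z = −∠Y = 83.2°
I = V/|Z| = 31.5/364 = 86.6 mA

86.6 mA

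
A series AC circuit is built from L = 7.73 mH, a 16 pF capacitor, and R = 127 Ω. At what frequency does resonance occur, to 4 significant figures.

ω₀ = 1/√(LC) = 1/√(0.00773 × 1.6e-11) = 2.843e+06 rad/s
f₀ = ω₀/(2π) = 452.6 kHz

452.6 kHz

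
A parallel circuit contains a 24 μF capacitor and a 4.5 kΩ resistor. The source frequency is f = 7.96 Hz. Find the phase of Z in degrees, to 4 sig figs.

ω = 2πf = 50.01 rad/s
X_C = 1/(ωC) = 833.1 Ω
Parallel: admittances add. Y = 1/R + jωC
Y = (0.0002222 + j0.001200) S
|Y| = 0.001221 S → |Z| = 1/|Y| = 819.2 Ω, ∠Z = −∠Y = -79.51°

-79.51°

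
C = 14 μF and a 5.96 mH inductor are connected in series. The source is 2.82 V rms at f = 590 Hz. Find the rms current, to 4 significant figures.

ω = 2πf = 3707 rad/s
X_L = ωL = 22.09 Ω
X_C = 1/(ωC) = 19.27 Ω
Net reactance X = X_L − X_C = 2.826 Ω
Z = j2.826 Ω
|Z| = √(0² + 2.826²) = 2.826 Ω
I = V/|Z| = 2.82/2.826 = 997.9 mA

997.9 mA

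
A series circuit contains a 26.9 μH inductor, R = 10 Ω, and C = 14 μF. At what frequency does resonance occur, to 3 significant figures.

ω₀ = 1/√(LC) = 1/√(2.69e-05 × 1.4e-05) = 51530 rad/s
f₀ = ω₀/(2π) = 8.20 kHz

8.20 kHz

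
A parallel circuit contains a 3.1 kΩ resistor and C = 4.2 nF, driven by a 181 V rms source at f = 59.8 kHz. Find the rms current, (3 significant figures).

292 mA

ω = 2πf = 375700 rad/s
X_C = 1/(ωC) = 634 Ω
Parallel: admittances add. Y = 1/R + jωC
Y = (0.000323 + j0.00158) S
|Y| = 0.00161 S → |Z| = 1/|Y| = 621 Ω, ∠Z = −∠Y = -78.4°
I = V/|Z| = 181/621 = 292 mA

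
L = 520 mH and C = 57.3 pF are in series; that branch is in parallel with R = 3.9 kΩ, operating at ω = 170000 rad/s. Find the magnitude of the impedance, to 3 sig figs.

3760 Ω

X_L = ωL = 88400 Ω
X_C = 1/(ωC) = 103000 Ω
Branch 1: Z₁ = R = 3900 Ω
Branch 2 (series LC): Z₂ = j(X_L − X_C) = −j14300 Ω
Parallel: Z = Z₁Z₂/(Z₁+Z₂), |Z| = 3760 Ω, ∠Z = -15.3°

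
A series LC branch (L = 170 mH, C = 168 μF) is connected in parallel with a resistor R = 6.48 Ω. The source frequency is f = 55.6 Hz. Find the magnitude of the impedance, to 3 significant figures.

ω = 2πf = 349.3 rad/s
X_L = ωL = 59.4 Ω
X_C = 1/(ωC) = 17.0 Ω
Branch 1: Z₁ = R = 6.48 Ω
Branch 2 (series LC): Z₂ = j(X_L − X_C) = j42.3 Ω
Parallel: Z = Z₁Z₂/(Z₁+Z₂), |Z| = 6.41 Ω, ∠Z = 8.70°

6.41 Ω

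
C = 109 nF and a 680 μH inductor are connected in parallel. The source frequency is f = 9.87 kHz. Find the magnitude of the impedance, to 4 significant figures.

ω = 2πf = 62020 rad/s
X_L = ωL = 42.17 Ω
X_C = 1/(ωC) = 147.9 Ω
Parallel: admittances add. Y = 1/(jωL) + jωC
Y = (0 − j0.01695) S
|Y| = 0.01695 S → |Z| = 1/|Y| = 58.98 Ω, ∠Z = −∠Y = 90.00°

58.98 Ω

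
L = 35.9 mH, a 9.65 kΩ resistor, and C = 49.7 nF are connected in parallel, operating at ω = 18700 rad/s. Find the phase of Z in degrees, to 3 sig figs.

79.5°

X_L = ωL = 671 Ω
X_C = 1/(ωC) = 1080 Ω
Parallel: admittances add. Y = 1/R + 1/(jωL) + jωC
Y = (0.000104 − j0.000560) S
|Y| = 0.000570 S → |Z| = 1/|Y| = 1760 Ω, ∠Z = −∠Y = 79.5°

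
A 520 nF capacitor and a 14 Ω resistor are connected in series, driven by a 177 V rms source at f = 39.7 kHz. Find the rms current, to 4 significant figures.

ω = 2πf = 249400 rad/s
X_C = 1/(ωC) = 7.710 Ω
Z = 14.00 − j7.710 Ω
|Z| = √(14.00² + 7.710²) = 15.98 Ω
I = V/|Z| = 177/15.98 = 11.07 A

11.07 A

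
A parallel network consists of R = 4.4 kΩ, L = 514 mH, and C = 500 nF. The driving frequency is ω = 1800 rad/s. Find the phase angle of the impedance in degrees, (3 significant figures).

X_L = ωL = 925 Ω
X_C = 1/(ωC) = 1110 Ω
Parallel: admittances add. Y = 1/R + 1/(jωL) + jωC
Y = (0.000227 − j0.000181) S
|Y| = 0.000290 S → |Z| = 1/|Y| = 3440 Ω, ∠Z = −∠Y = 38.5°

38.5°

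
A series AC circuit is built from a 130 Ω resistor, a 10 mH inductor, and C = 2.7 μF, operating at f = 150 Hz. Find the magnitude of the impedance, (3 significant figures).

405 Ω

ω = 2πf = 942.5 rad/s
X_L = ωL = 9.42 Ω
X_C = 1/(ωC) = 393 Ω
Net reactance X = X_L − X_C = -384 Ω
Z = 130 − j384 Ω
|Z| = √(130² + 384²) = 405 Ω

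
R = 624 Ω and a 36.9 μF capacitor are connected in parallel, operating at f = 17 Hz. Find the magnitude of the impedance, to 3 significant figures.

ω = 2πf = 106.8 rad/s
X_C = 1/(ωC) = 254 Ω
Parallel: admittances add. Y = 1/R + jωC
Y = (0.00160 + j0.00394) S
|Y| = 0.00425 S → |Z| = 1/|Y| = 235 Ω, ∠Z = −∠Y = -67.9°

235 Ω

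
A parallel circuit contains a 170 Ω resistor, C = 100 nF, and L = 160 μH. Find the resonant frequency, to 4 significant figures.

ω₀ = 1/√(LC) = 1/√(0.00016 × 1e-07) = 250000 rad/s
f₀ = ω₀/(2π) = 39.79 kHz

39.79 kHz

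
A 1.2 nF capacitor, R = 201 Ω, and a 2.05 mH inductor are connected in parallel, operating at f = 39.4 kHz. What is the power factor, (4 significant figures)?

ω = 2πf = 247600 rad/s
X_L = ωL = 507.5 Ω
X_C = 1/(ωC) = 3366 Ω
Parallel: admittances add. Y = 1/R + 1/(jωL) + jωC
Y = (0.004975 − j0.001673) S
|Y| = 0.005249 S → |Z| = 1/|Y| = 190.5 Ω, ∠Z = −∠Y = 18.59°
cos φ = cos(18.59°) = 0.9478

0.9478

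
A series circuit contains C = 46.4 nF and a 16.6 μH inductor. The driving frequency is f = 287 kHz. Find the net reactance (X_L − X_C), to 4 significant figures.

ω = 2πf = 1.803e+06 rad/s
X_L = ωL = 29.93 Ω
X_C = 1/(ωC) = 11.95 Ω
X = 29.93 − 11.95 = 17.98 Ω

17.98 Ω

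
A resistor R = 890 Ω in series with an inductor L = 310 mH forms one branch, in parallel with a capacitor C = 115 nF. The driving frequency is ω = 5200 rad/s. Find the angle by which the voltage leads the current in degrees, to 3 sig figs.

-25.0°

X_L = ωL = 1610 Ω
X_C = 1/(ωC) = 1670 Ω
Branch 1 (R+jX_L): Z₁ = 890 + j1610 Ω, |Z₁| = 1840 Ω
Branch 2 (−jX_C): Z₂ = −j1670 Ω
Parallel: Z = Z₁Z₂/(Z₁+Z₂), |Z| = 3450 Ω, ∠Z = -25.0°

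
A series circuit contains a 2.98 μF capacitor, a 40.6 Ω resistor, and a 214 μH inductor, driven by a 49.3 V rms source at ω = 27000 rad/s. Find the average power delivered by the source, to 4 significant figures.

58.30 W

X_L = ωL = 5.778 Ω
X_C = 1/(ωC) = 12.43 Ω
Net reactance X = X_L − X_C = -6.651 Ω
Z = 40.60 − j6.651 Ω
|Z| = √(40.60² + 6.651²) = 41.14 Ω
∠Z = arctan(-6.651/40.60) = -9.303°
I = V/|Z| = 1.198 A
P = VI cos φ = 49.3 × 1.198 × cos(-9.303°) = 58.30 W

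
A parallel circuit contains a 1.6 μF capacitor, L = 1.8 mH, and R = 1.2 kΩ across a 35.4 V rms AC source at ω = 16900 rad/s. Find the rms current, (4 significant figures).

208.6 mA

X_L = ωL = 30.42 Ω
X_C = 1/(ωC) = 36.98 Ω
Parallel: admittances add. Y = 1/R + 1/(jωL) + jωC
Y = (0.0008333 − j0.005833) S
|Y| = 0.005892 S → |Z| = 1/|Y| = 169.7 Ω, ∠Z = −∠Y = 81.87°
I = V/|Z| = 35.4/169.7 = 208.6 mA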